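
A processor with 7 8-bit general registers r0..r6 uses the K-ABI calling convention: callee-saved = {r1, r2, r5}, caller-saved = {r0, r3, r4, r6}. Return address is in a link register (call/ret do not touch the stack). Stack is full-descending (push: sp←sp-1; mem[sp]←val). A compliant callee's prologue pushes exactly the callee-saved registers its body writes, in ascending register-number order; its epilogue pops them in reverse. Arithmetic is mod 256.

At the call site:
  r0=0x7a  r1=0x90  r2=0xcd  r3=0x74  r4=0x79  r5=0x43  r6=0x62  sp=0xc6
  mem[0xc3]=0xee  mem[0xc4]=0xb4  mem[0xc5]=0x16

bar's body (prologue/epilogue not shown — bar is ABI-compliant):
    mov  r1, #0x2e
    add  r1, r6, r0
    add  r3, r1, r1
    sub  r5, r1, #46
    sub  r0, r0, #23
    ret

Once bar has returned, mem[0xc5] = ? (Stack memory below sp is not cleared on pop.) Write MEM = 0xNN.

prologue: push r1 → mem[0xc5]=0x90, sp=0xc5
prologue: push r5 → mem[0xc4]=0x43, sp=0xc4
body[0] mov  r1, #0x2e → r1=0x2e
body[1] add  r1, r6, r0 → r1=0xdc
body[2] add  r3, r1, r1 → r3=0xb8
body[3] sub  r5, r1, #46 → r5=0xae
body[4] sub  r0, r0, #23 → r0=0x63
epilogue: pop r5=0x43, sp=0xc5
epilogue: pop r1=0x90, sp=0xc6
prologue pushed ['r1', 'r5'] at ['0xc5', '0xc4']

MEM = 0x90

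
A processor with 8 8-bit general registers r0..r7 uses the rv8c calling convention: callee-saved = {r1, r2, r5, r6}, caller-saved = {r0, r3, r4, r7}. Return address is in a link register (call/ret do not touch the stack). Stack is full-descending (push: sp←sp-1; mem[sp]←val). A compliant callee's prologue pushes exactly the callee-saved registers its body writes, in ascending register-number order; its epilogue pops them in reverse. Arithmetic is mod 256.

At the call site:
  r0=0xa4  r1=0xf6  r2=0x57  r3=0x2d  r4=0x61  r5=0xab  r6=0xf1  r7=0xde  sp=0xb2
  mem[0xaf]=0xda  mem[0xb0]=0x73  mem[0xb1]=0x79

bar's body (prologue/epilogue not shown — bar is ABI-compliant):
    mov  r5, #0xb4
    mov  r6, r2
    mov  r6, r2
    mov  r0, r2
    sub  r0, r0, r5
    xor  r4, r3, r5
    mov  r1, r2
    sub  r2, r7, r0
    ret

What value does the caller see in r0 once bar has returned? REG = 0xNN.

prologue: push r1 -> mem[0xb1]=0xf6, sp=0xb1
prologue: push r2 -> mem[0xb0]=0x57, sp=0xb0
prologue: push r5 -> mem[0xaf]=0xab, sp=0xaf
prologue: push r6 -> mem[0xae]=0xf1, sp=0xae
body[0] mov  r5, #0xb4 -> r5=0xb4
body[1] mov  r6, r2 -> r6=0x57
body[2] mov  r6, r2 -> r6=0x57
body[3] mov  r0, r2 -> r0=0x57
body[4] sub  r0, r0, r5 -> r0=0xa3
body[5] xor  r4, r3, r5 -> r4=0x99
body[6] mov  r1, r2 -> r1=0x57
body[7] sub  r2, r7, r0 -> r2=0x3b
epilogue: pop r6=0xf1, sp=0xaf
epilogue: pop r5=0xab, sp=0xb0
epilogue: pop r2=0x57, sp=0xb1
epilogue: pop r1=0xf6, sp=0xb2
r0 is caller-saved -> body value

REG = 0xa3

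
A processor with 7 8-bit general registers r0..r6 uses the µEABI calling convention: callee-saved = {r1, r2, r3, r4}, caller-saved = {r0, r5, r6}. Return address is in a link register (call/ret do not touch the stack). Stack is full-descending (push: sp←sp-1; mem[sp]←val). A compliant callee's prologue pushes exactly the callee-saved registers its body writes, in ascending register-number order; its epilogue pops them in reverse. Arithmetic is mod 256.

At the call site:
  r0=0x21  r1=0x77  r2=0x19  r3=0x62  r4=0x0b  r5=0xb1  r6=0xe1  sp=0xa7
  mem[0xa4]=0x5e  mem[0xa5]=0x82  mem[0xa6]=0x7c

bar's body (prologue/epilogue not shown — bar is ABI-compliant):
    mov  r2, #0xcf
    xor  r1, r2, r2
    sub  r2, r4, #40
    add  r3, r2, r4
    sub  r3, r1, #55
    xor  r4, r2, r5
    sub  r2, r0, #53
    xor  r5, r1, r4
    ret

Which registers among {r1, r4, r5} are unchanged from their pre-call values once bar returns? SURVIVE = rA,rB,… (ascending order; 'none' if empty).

SURVIVE = r1,r4

prologue: push r1 → mem[0xa6]=0x77, sp=0xa6
prologue: push r2 → mem[0xa5]=0x19, sp=0xa5
prologue: push r3 → mem[0xa4]=0x62, sp=0xa4
prologue: push r4 → mem[0xa3]=0x0b, sp=0xa3
body[0] mov  r2, #0xcf → r2=0xcf
body[1] xor  r1, r2, r2 → r1=0x00
body[2] sub  r2, r4, #40 → r2=0xe3
body[3] add  r3, r2, r4 → r3=0xee
body[4] sub  r3, r1, #55 → r3=0xc9
body[5] xor  r4, r2, r5 → r4=0x52
body[6] sub  r2, r0, #53 → r2=0xec
body[7] xor  r5, r1, r4 → r5=0x52
epilogue: pop r4=0x0b, sp=0xa4
epilogue: pop r3=0x62, sp=0xa5
epilogue: pop r2=0x19, sp=0xa6
epilogue: pop r1=0x77, sp=0xa7
r1: callee-saved, written=True
r4: callee-saved, written=True
r5: caller-saved, written=True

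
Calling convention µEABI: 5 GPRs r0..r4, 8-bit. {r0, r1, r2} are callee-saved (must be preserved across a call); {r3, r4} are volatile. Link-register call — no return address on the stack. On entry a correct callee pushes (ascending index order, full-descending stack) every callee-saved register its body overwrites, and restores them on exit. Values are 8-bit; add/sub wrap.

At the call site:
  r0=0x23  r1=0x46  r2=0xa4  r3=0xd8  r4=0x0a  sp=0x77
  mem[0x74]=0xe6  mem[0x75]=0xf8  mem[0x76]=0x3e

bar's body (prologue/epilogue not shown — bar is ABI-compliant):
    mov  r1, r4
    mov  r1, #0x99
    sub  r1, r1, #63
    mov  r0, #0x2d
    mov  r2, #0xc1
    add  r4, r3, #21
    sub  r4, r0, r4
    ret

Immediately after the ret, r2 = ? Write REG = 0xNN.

REG = 0xa4

prologue: push r0 -> mem[0x76]=0x23, sp=0x76
prologue: push r1 -> mem[0x75]=0x46, sp=0x75
prologue: push r2 -> mem[0x74]=0xa4, sp=0x74
body[0] mov  r1, r4 -> r1=0x0a
body[1] mov  r1, #0x99 -> r1=0x99
body[2] sub  r1, r1, #63 -> r1=0x5a
body[3] mov  r0, #0x2d -> r0=0x2d
body[4] mov  r2, #0xc1 -> r2=0xc1
body[5] add  r4, r3, #21 -> r4=0xed
body[6] sub  r4, r0, r4 -> r4=0x40
epilogue: pop r2=0xa4, sp=0x75
epilogue: pop r1=0x46, sp=0x76
epilogue: pop r0=0x23, sp=0x77
r2 is callee-saved -> restored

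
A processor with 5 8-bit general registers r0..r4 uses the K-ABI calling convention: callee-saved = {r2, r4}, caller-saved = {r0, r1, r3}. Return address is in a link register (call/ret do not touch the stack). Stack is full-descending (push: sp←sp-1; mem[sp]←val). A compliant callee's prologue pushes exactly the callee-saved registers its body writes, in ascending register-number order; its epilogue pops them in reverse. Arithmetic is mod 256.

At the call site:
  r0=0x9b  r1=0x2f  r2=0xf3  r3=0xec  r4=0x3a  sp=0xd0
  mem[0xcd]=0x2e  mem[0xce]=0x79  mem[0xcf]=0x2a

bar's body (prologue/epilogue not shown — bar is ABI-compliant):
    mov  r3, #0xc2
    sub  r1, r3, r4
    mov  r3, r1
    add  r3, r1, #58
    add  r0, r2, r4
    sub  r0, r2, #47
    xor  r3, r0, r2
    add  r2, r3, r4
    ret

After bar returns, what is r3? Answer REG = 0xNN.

prologue: push r2 → mem[0xcf]=0xf3, sp=0xcf
body[0] mov  r3, #0xc2 → r3=0xc2
body[1] sub  r1, r3, r4 → r1=0x88
body[2] mov  r3, r1 → r3=0x88
body[3] add  r3, r1, #58 → r3=0xc2
body[4] add  r0, r2, r4 → r0=0x2d
body[5] sub  r0, r2, #47 → r0=0xc4
body[6] xor  r3, r0, r2 → r3=0x37
body[7] add  r2, r3, r4 → r2=0x71
epilogue: pop r2=0xf3, sp=0xd0
r3 is caller-saved → body value

REG = 0x37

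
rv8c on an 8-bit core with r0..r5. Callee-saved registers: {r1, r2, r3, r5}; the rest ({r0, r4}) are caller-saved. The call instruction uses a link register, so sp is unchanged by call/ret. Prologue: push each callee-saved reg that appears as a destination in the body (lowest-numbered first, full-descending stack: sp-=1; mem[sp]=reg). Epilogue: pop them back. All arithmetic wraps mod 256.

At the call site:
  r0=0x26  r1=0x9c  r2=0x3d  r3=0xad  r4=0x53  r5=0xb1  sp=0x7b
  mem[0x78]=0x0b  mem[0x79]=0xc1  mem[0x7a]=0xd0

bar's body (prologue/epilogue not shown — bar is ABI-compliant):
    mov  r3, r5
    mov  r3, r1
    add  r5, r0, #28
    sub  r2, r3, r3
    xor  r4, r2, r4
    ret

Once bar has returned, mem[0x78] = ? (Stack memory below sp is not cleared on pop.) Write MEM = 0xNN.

MEM = 0xb1

prologue: push r2 -> mem[0x7a]=0x3d, sp=0x7a
prologue: push r3 -> mem[0x79]=0xad, sp=0x79
prologue: push r5 -> mem[0x78]=0xb1, sp=0x78
body[0] mov  r3, r5 -> r3=0xb1
body[1] mov  r3, r1 -> r3=0x9c
body[2] add  r5, r0, #28 -> r5=0x42
body[3] sub  r2, r3, r3 -> r2=0x00
body[4] xor  r4, r2, r4 -> r4=0x53
epilogue: pop r5=0xb1, sp=0x79
epilogue: pop r3=0xad, sp=0x7a
epilogue: pop r2=0x3d, sp=0x7b
prologue pushed ['r2', 'r3', 'r5'] at ['0x7a', '0x79', '0x78']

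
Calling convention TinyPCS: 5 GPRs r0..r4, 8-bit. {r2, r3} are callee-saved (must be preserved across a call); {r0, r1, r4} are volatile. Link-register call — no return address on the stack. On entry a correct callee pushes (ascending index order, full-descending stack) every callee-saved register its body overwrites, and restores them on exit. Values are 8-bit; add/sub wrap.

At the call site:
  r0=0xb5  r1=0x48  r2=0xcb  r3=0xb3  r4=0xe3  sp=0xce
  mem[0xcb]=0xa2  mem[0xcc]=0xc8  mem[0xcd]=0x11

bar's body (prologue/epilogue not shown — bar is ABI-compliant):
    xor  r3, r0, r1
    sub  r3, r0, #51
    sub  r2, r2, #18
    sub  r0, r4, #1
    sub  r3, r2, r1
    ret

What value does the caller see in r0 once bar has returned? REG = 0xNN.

prologue: push r2 → mem[0xcd]=0xcb, sp=0xcd
prologue: push r3 → mem[0xcc]=0xb3, sp=0xcc
body[0] xor  r3, r0, r1 → r3=0xfd
body[1] sub  r3, r0, #51 → r3=0x82
body[2] sub  r2, r2, #18 → r2=0xb9
body[3] sub  r0, r4, #1 → r0=0xe2
body[4] sub  r3, r2, r1 → r3=0x71
epilogue: pop r3=0xb3, sp=0xcd
epilogue: pop r2=0xcb, sp=0xce
r0 is caller-saved → body value

REG = 0xe2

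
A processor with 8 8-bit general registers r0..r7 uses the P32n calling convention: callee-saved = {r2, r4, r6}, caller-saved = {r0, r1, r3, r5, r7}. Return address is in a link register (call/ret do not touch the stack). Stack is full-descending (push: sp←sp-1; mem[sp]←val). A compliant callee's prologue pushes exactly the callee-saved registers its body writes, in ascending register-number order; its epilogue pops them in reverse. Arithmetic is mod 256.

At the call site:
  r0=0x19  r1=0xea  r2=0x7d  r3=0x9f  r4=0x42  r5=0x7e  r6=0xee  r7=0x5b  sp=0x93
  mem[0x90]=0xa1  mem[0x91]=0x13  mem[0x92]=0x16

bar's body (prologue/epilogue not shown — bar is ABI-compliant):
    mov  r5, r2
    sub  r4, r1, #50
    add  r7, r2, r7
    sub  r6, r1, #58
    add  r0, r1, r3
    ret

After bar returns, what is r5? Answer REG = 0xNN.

REG = 0x7d

prologue: push r4 -> mem[0x92]=0x42, sp=0x92
prologue: push r6 -> mem[0x91]=0xee, sp=0x91
body[0] mov  r5, r2 -> r5=0x7d
body[1] sub  r4, r1, #50 -> r4=0xb8
body[2] add  r7, r2, r7 -> r7=0xd8
body[3] sub  r6, r1, #58 -> r6=0xb0
body[4] add  r0, r1, r3 -> r0=0x89
epilogue: pop r6=0xee, sp=0x92
epilogue: pop r4=0x42, sp=0x93
r5 is caller-saved -> body value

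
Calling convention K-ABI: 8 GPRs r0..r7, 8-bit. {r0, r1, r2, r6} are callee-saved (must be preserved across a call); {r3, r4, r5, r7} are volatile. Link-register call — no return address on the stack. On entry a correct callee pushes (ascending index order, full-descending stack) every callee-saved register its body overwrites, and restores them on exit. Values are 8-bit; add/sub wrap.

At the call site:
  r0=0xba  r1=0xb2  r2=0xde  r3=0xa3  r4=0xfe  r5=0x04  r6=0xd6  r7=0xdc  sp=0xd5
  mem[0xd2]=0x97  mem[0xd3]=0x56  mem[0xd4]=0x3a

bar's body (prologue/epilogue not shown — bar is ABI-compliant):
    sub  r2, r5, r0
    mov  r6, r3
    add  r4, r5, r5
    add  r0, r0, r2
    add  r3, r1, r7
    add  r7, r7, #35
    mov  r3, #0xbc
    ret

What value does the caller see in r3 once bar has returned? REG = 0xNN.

REG = 0xbc

prologue: push r0 → mem[0xd4]=0xba, sp=0xd4
prologue: push r2 → mem[0xd3]=0xde, sp=0xd3
prologue: push r6 → mem[0xd2]=0xd6, sp=0xd2
body[0] sub  r2, r5, r0 → r2=0x4a
body[1] mov  r6, r3 → r6=0xa3
body[2] add  r4, r5, r5 → r4=0x08
body[3] add  r0, r0, r2 → r0=0x04
body[4] add  r3, r1, r7 → r3=0x8e
body[5] add  r7, r7, #35 → r7=0xff
body[6] mov  r3, #0xbc → r3=0xbc
epilogue: pop r6=0xd6, sp=0xd3
epilogue: pop r2=0xde, sp=0xd4
epilogue: pop r0=0xba, sp=0xd5
r3 is caller-saved → body value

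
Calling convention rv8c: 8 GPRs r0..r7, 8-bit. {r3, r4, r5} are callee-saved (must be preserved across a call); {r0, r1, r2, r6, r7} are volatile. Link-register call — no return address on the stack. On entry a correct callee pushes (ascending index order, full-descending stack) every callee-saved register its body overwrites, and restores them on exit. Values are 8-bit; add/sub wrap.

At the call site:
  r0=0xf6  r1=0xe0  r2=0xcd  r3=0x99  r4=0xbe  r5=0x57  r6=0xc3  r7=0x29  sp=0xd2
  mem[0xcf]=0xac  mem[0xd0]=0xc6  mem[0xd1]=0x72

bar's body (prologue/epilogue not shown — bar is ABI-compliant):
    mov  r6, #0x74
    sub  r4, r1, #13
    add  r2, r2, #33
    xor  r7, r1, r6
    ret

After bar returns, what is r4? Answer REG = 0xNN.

REG = 0xbe

prologue: push r4 → mem[0xd1]=0xbe, sp=0xd1
body[0] mov  r6, #0x74 → r6=0x74
body[1] sub  r4, r1, #13 → r4=0xd3
body[2] add  r2, r2, #33 → r2=0xee
body[3] xor  r7, r1, r6 → r7=0x94
epilogue: pop r4=0xbe, sp=0xd2
r4 is callee-saved → restored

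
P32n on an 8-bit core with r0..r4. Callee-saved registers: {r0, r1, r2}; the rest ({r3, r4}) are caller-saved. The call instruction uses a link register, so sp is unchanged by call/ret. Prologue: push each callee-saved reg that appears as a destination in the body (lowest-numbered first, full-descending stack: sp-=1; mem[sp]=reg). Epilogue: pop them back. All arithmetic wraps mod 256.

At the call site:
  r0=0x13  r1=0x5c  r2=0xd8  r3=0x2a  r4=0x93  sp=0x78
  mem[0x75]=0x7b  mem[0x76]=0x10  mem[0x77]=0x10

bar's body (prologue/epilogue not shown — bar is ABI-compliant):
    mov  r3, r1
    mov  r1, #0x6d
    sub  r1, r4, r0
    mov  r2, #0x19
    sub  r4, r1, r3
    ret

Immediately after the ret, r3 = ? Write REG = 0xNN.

REG = 0x5c

prologue: push r1 -> mem[0x77]=0x5c, sp=0x77
prologue: push r2 -> mem[0x76]=0xd8, sp=0x76
body[0] mov  r3, r1 -> r3=0x5c
body[1] mov  r1, #0x6d -> r1=0x6d
body[2] sub  r1, r4, r0 -> r1=0x80
body[3] mov  r2, #0x19 -> r2=0x19
body[4] sub  r4, r1, r3 -> r4=0x24
epilogue: pop r2=0xd8, sp=0x77
epilogue: pop r1=0x5c, sp=0x78
r3 is caller-saved -> body value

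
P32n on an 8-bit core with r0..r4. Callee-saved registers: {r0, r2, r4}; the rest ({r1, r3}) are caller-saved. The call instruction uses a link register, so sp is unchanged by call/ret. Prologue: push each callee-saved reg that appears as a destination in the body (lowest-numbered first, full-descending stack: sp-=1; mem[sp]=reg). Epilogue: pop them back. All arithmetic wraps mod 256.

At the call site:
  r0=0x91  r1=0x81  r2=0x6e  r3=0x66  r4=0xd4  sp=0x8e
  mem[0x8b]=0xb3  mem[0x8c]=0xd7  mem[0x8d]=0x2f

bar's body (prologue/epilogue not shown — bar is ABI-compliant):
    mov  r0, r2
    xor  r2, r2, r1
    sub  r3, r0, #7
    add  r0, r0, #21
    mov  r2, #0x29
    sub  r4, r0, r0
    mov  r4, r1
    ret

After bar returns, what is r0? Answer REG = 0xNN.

prologue: push r0 -> mem[0x8d]=0x91, sp=0x8d
prologue: push r2 -> mem[0x8c]=0x6e, sp=0x8c
prologue: push r4 -> mem[0x8b]=0xd4, sp=0x8b
body[0] mov  r0, r2 -> r0=0x6e
body[1] xor  r2, r2, r1 -> r2=0xef
body[2] sub  r3, r0, #7 -> r3=0x67
body[3] add  r0, r0, #21 -> r0=0x83
body[4] mov  r2, #0x29 -> r2=0x29
body[5] sub  r4, r0, r0 -> r4=0x00
body[6] mov  r4, r1 -> r4=0x81
epilogue: pop r4=0xd4, sp=0x8c
epilogue: pop r2=0x6e, sp=0x8d
epilogue: pop r0=0x91, sp=0x8e
r0 is callee-saved -> restored

REG = 0x91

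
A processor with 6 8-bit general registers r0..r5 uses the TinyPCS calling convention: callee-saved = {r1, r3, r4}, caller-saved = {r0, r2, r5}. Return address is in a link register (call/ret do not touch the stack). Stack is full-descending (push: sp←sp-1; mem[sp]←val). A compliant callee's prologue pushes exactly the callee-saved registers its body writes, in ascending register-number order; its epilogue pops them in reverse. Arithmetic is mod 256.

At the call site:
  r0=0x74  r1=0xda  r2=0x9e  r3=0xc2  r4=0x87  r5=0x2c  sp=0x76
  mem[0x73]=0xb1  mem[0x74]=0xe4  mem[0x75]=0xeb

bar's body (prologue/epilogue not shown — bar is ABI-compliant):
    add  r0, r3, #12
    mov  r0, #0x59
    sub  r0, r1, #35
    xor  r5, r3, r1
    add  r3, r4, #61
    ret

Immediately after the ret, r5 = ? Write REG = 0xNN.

REG = 0x18

prologue: push r3 -> mem[0x75]=0xc2, sp=0x75
body[0] add  r0, r3, #12 -> r0=0xce
body[1] mov  r0, #0x59 -> r0=0x59
body[2] sub  r0, r1, #35 -> r0=0xb7
body[3] xor  r5, r3, r1 -> r5=0x18
body[4] add  r3, r4, #61 -> r3=0xc4
epilogue: pop r3=0xc2, sp=0x76
r5 is caller-saved -> body value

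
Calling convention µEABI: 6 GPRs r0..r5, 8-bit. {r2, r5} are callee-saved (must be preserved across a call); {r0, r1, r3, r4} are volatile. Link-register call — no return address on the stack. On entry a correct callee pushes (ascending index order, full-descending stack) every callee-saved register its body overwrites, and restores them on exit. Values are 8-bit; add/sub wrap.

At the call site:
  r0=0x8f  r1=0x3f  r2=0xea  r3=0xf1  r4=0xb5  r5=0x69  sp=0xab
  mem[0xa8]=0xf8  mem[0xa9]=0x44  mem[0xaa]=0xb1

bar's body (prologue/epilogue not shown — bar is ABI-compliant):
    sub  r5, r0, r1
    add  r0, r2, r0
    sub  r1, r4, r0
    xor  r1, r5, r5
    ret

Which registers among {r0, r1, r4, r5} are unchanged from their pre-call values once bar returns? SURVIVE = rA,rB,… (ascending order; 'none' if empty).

prologue: push r5 -> mem[0xaa]=0x69, sp=0xaa
body[0] sub  r5, r0, r1 -> r5=0x50
body[1] add  r0, r2, r0 -> r0=0x79
body[2] sub  r1, r4, r0 -> r1=0x3c
body[3] xor  r1, r5, r5 -> r1=0x00
epilogue: pop r5=0x69, sp=0xab
r0: caller-saved, written=True
r1: caller-saved, written=True
r4: caller-saved, written=False
r5: callee-saved, written=True

SURVIVE = r4,r5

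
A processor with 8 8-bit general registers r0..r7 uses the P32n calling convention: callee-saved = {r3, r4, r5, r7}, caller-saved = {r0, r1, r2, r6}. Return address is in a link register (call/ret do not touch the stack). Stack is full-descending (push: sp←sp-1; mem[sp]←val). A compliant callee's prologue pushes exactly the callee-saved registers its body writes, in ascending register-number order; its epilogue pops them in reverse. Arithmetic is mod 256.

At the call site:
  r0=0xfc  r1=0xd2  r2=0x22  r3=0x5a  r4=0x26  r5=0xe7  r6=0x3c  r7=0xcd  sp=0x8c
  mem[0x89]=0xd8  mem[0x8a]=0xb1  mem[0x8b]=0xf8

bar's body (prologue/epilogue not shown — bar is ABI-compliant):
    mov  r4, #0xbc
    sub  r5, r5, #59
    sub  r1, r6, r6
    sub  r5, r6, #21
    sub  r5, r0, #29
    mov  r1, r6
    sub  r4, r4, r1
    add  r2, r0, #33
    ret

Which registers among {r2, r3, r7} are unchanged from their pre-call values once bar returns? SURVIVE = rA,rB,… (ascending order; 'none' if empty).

SURVIVE = r3,r7

prologue: push r4 -> mem[0x8b]=0x26, sp=0x8b
prologue: push r5 -> mem[0x8a]=0xe7, sp=0x8a
body[0] mov  r4, #0xbc -> r4=0xbc
body[1] sub  r5, r5, #59 -> r5=0xac
body[2] sub  r1, r6, r6 -> r1=0x00
body[3] sub  r5, r6, #21 -> r5=0x27
body[4] sub  r5, r0, #29 -> r5=0xdf
body[5] mov  r1, r6 -> r1=0x3c
body[6] sub  r4, r4, r1 -> r4=0x80
body[7] add  r2, r0, #33 -> r2=0x1d
epilogue: pop r5=0xe7, sp=0x8b
epilogue: pop r4=0x26, sp=0x8c
r2: caller-saved, written=True
r3: callee-saved, written=False
r7: callee-saved, written=False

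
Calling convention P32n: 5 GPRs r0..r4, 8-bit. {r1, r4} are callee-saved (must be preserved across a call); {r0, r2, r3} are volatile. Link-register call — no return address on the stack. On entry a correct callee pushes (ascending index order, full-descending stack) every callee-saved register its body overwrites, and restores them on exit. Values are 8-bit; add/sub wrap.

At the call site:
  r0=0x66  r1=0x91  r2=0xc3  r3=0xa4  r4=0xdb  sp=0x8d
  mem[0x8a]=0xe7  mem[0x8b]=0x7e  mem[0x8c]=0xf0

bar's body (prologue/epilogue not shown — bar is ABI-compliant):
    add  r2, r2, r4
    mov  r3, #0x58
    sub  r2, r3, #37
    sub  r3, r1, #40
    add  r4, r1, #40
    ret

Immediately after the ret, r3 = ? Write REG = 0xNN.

prologue: push r4 -> mem[0x8c]=0xdb, sp=0x8c
body[0] add  r2, r2, r4 -> r2=0x9e
body[1] mov  r3, #0x58 -> r3=0x58
body[2] sub  r2, r3, #37 -> r2=0x33
body[3] sub  r3, r1, #40 -> r3=0x69
body[4] add  r4, r1, #40 -> r4=0xb9
epilogue: pop r4=0xdb, sp=0x8d
r3 is caller-saved -> body value

REG = 0x69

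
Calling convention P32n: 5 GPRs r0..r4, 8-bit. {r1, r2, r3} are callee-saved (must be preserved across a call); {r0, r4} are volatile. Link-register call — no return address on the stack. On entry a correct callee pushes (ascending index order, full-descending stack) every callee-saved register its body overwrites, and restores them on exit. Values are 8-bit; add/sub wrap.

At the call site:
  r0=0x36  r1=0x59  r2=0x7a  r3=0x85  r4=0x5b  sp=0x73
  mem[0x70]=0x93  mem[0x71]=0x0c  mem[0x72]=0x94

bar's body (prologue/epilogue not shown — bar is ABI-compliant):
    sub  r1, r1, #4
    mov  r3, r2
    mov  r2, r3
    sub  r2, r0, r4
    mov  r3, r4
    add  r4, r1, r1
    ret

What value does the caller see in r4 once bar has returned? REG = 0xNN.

prologue: push r1 → mem[0x72]=0x59, sp=0x72
prologue: push r2 → mem[0x71]=0x7a, sp=0x71
prologue: push r3 → mem[0x70]=0x85, sp=0x70
body[0] sub  r1, r1, #4 → r1=0x55
body[1] mov  r3, r2 → r3=0x7a
body[2] mov  r2, r3 → r2=0x7a
body[3] sub  r2, r0, r4 → r2=0xdb
body[4] mov  r3, r4 → r3=0x5b
body[5] add  r4, r1, r1 → r4=0xaa
epilogue: pop r3=0x85, sp=0x71
epilogue: pop r2=0x7a, sp=0x72
epilogue: pop r1=0x59, sp=0x73
r4 is caller-saved → body value

REG = 0xaa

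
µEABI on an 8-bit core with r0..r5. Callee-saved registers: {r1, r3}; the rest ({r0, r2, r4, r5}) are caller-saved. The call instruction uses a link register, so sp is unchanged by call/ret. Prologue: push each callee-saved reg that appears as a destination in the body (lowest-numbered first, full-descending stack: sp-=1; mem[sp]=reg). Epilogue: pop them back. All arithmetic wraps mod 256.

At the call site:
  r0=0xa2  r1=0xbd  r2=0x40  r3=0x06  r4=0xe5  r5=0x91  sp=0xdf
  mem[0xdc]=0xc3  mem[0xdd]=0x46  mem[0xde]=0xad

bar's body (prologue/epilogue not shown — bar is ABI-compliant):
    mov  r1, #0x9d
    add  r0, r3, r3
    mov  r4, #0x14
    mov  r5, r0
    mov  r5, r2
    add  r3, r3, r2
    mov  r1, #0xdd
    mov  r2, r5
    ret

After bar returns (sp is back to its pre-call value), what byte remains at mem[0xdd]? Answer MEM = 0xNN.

MEM = 0x06

prologue: push r1 -> mem[0xde]=0xbd, sp=0xde
prologue: push r3 -> mem[0xdd]=0x06, sp=0xdd
body[0] mov  r1, #0x9d -> r1=0x9d
body[1] add  r0, r3, r3 -> r0=0x0c
body[2] mov  r4, #0x14 -> r4=0x14
body[3] mov  r5, r0 -> r5=0x0c
body[4] mov  r5, r2 -> r5=0x40
body[5] add  r3, r3, r2 -> r3=0x46
body[6] mov  r1, #0xdd -> r1=0xdd
body[7] mov  r2, r5 -> r2=0x40
epilogue: pop r3=0x06, sp=0xde
epilogue: pop r1=0xbd, sp=0xdf
prologue pushed ['r1', 'r3'] at ['0xde', '0xdd']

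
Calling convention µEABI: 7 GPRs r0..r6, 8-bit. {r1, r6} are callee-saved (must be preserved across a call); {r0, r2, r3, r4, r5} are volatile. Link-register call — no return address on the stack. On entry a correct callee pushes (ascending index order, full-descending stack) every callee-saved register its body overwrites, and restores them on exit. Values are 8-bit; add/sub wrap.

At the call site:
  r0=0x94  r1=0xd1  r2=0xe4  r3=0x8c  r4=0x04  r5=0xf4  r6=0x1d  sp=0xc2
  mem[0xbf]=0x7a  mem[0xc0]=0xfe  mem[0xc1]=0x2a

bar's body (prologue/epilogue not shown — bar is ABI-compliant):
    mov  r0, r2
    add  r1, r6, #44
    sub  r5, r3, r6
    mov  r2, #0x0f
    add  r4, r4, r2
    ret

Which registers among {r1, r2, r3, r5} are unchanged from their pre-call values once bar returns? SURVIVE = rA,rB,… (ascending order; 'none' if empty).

prologue: push r1 -> mem[0xc1]=0xd1, sp=0xc1
body[0] mov  r0, r2 -> r0=0xe4
body[1] add  r1, r6, #44 -> r1=0x49
body[2] sub  r5, r3, r6 -> r5=0x6f
body[3] mov  r2, #0x0f -> r2=0x0f
body[4] add  r4, r4, r2 -> r4=0x13
epilogue: pop r1=0xd1, sp=0xc2
r1: callee-saved, written=True
r2: caller-saved, written=True
r3: caller-saved, written=False
r5: caller-saved, written=True

SURVIVE = r1,r3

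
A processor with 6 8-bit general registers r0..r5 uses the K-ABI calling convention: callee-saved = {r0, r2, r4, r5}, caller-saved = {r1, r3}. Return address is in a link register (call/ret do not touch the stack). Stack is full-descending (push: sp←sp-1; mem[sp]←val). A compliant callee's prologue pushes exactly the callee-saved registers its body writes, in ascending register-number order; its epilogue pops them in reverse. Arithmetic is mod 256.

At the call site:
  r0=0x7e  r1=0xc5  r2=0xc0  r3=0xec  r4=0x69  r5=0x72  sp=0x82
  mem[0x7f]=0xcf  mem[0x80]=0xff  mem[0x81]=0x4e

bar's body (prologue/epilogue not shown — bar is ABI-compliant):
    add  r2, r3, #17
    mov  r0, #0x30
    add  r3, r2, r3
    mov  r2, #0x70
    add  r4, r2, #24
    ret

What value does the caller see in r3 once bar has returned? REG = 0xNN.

prologue: push r0 -> mem[0x81]=0x7e, sp=0x81
prologue: push r2 -> mem[0x80]=0xc0, sp=0x80
prologue: push r4 -> mem[0x7f]=0x69, sp=0x7f
body[0] add  r2, r3, #17 -> r2=0xfd
body[1] mov  r0, #0x30 -> r0=0x30
body[2] add  r3, r2, r3 -> r3=0xe9
body[3] mov  r2, #0x70 -> r2=0x70
body[4] add  r4, r2, #24 -> r4=0x88
epilogue: pop r4=0x69, sp=0x80
epilogue: pop r2=0xc0, sp=0x81
epilogue: pop r0=0x7e, sp=0x82
r3 is caller-saved -> body value

REG = 0xe9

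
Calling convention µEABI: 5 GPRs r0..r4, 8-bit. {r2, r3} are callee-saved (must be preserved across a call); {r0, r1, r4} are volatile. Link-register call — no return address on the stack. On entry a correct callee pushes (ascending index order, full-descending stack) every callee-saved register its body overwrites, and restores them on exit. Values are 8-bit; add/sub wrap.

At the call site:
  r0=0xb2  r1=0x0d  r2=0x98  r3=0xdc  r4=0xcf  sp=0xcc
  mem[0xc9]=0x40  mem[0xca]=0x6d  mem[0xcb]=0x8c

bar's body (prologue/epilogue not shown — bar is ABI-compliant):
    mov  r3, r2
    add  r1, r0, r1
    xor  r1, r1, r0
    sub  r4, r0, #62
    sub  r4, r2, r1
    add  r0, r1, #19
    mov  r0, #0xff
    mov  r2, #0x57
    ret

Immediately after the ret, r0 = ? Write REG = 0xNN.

REG = 0xff

prologue: push r2 → mem[0xcb]=0x98, sp=0xcb
prologue: push r3 → mem[0xca]=0xdc, sp=0xca
body[0] mov  r3, r2 → r3=0x98
body[1] add  r1, r0, r1 → r1=0xbf
body[2] xor  r1, r1, r0 → r1=0x0d
body[3] sub  r4, r0, #62 → r4=0x74
body[4] sub  r4, r2, r1 → r4=0x8b
body[5] add  r0, r1, #19 → r0=0x20
body[6] mov  r0, #0xff → r0=0xff
body[7] mov  r2, #0x57 → r2=0x57
epilogue: pop r3=0xdc, sp=0xcb
epilogue: pop r2=0x98, sp=0xcc
r0 is caller-saved → body value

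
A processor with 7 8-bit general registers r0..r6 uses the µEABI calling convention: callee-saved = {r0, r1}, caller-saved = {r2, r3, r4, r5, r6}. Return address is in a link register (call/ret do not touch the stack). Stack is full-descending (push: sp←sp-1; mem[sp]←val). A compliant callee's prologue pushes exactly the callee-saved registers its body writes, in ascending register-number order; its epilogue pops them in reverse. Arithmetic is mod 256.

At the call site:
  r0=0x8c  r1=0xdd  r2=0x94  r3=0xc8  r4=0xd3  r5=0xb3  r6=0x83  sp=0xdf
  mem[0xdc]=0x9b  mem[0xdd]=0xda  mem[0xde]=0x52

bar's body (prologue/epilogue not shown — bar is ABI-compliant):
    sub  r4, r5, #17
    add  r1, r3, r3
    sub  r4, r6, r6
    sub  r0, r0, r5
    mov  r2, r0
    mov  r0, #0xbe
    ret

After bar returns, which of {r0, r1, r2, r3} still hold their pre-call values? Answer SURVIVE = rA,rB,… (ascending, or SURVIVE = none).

prologue: push r0 → mem[0xde]=0x8c, sp=0xde
prologue: push r1 → mem[0xdd]=0xdd, sp=0xdd
body[0] sub  r4, r5, #17 → r4=0xa2
body[1] add  r1, r3, r3 → r1=0x90
body[2] sub  r4, r6, r6 → r4=0x00
body[3] sub  r0, r0, r5 → r0=0xd9
body[4] mov  r2, r0 → r2=0xd9
body[5] mov  r0, #0xbe → r0=0xbe
epilogue: pop r1=0xdd, sp=0xde
epilogue: pop r0=0x8c, sp=0xdf
r0: callee-saved, written=True
r1: callee-saved, written=True
r2: caller-saved, written=True
r3: caller-saved, written=False

SURVIVE = r0,r1,r3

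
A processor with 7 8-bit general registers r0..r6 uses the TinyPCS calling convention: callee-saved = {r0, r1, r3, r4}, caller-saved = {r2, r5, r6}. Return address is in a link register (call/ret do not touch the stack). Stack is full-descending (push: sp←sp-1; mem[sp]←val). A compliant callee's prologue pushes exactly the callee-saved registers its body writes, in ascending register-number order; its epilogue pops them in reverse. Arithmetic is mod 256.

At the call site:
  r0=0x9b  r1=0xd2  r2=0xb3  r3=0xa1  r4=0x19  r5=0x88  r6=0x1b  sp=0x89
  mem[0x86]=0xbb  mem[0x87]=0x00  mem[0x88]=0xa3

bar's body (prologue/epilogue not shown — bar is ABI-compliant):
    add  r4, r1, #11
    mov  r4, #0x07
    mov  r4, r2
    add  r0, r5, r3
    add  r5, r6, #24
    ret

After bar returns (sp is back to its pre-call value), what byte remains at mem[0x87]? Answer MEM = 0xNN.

MEM = 0x19

prologue: push r0 -> mem[0x88]=0x9b, sp=0x88
prologue: push r4 -> mem[0x87]=0x19, sp=0x87
body[0] add  r4, r1, #11 -> r4=0xdd
body[1] mov  r4, #0x07 -> r4=0x07
body[2] mov  r4, r2 -> r4=0xb3
body[3] add  r0, r5, r3 -> r0=0x29
body[4] add  r5, r6, #24 -> r5=0x33
epilogue: pop r4=0x19, sp=0x88
epilogue: pop r0=0x9b, sp=0x89
prologue pushed ['r0', 'r4'] at ['0x88', '0x87']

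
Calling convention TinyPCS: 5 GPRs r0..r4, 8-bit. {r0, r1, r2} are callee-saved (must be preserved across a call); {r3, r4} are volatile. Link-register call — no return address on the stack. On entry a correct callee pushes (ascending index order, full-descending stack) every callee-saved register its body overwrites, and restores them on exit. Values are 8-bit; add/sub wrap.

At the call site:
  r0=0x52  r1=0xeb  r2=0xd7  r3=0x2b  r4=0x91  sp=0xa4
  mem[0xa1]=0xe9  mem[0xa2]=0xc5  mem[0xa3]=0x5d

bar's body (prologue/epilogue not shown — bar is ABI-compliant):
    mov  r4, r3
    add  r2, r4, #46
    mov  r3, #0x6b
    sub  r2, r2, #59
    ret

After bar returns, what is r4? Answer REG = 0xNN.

prologue: push r2 -> mem[0xa3]=0xd7, sp=0xa3
body[0] mov  r4, r3 -> r4=0x2b
body[1] add  r2, r4, #46 -> r2=0x59
body[2] mov  r3, #0x6b -> r3=0x6b
body[3] sub  r2, r2, #59 -> r2=0x1e
epilogue: pop r2=0xd7, sp=0xa4
r4 is caller-saved -> body value

REG = 0x2b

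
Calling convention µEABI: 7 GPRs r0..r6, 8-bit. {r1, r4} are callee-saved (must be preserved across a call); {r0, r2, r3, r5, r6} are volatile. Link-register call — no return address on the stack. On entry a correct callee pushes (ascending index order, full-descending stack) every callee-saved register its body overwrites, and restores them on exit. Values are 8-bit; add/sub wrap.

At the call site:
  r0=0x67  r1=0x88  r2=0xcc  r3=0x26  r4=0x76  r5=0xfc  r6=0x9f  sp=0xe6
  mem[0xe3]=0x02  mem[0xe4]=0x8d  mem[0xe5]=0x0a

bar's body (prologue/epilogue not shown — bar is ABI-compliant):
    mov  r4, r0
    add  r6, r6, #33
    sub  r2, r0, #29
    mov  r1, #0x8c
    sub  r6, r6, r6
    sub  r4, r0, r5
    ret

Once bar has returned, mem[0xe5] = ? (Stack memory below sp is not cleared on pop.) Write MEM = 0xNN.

MEM = 0x88

prologue: push r1 → mem[0xe5]=0x88, sp=0xe5
prologue: push r4 → mem[0xe4]=0x76, sp=0xe4
body[0] mov  r4, r0 → r4=0x67
body[1] add  r6, r6, #33 → r6=0xc0
body[2] sub  r2, r0, #29 → r2=0x4a
body[3] mov  r1, #0x8c → r1=0x8c
body[4] sub  r6, r6, r6 → r6=0x00
body[5] sub  r4, r0, r5 → r4=0x6b
epilogue: pop r4=0x76, sp=0xe5
epilogue: pop r1=0x88, sp=0xe6
prologue pushed ['r1', 'r4'] at ['0xe5', '0xe4']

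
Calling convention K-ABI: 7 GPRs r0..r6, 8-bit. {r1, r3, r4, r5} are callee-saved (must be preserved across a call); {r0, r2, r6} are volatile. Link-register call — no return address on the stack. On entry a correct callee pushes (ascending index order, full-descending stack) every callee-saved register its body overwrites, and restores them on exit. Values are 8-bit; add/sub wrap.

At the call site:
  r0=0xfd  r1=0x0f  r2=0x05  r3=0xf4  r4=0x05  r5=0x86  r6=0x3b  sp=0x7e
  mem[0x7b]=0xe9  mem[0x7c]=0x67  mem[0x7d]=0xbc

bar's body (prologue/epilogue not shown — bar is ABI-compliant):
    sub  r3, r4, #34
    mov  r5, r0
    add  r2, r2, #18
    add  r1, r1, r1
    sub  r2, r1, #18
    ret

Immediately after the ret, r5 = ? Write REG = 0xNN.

prologue: push r1 -> mem[0x7d]=0x0f, sp=0x7d
prologue: push r3 -> mem[0x7c]=0xf4, sp=0x7c
prologue: push r5 -> mem[0x7b]=0x86, sp=0x7b
body[0] sub  r3, r4, #34 -> r3=0xe3
body[1] mov  r5, r0 -> r5=0xfd
body[2] add  r2, r2, #18 -> r2=0x17
body[3] add  r1, r1, r1 -> r1=0x1e
body[4] sub  r2, r1, #18 -> r2=0x0c
epilogue: pop r5=0x86, sp=0x7c
epilogue: pop r3=0xf4, sp=0x7d
epilogue: pop r1=0x0f, sp=0x7e
r5 is callee-saved -> restored

REG = 0x86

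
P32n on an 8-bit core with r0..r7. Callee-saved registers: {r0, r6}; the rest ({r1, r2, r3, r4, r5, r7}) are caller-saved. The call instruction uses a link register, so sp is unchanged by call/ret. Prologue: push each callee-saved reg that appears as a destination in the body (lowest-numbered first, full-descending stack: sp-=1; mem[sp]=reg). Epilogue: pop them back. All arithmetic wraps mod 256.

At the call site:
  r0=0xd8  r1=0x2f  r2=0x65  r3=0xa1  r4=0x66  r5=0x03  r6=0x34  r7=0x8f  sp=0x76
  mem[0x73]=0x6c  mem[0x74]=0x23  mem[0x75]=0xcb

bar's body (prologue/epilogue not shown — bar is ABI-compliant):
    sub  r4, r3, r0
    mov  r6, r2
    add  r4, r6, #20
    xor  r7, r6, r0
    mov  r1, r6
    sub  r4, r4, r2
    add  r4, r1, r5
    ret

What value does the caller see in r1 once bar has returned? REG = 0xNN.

REG = 0x65

prologue: push r6 → mem[0x75]=0x34, sp=0x75
body[0] sub  r4, r3, r0 → r4=0xc9
body[1] mov  r6, r2 → r6=0x65
body[2] add  r4, r6, #20 → r4=0x79
body[3] xor  r7, r6, r0 → r7=0xbd
body[4] mov  r1, r6 → r1=0x65
body[5] sub  r4, r4, r2 → r4=0x14
body[6] add  r4, r1, r5 → r4=0x68
epilogue: pop r6=0x34, sp=0x76
r1 is caller-saved → body value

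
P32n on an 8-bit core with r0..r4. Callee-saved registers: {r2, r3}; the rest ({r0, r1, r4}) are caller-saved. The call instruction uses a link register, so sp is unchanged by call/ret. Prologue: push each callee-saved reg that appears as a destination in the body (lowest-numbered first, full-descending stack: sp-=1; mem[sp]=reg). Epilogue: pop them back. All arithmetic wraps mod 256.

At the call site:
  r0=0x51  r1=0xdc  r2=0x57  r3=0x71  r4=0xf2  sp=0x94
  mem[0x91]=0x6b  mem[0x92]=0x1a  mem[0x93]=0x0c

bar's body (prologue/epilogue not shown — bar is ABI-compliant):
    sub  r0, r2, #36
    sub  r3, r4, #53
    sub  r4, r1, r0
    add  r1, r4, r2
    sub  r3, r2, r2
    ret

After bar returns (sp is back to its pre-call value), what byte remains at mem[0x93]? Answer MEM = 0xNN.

MEM = 0x71

prologue: push r3 -> mem[0x93]=0x71, sp=0x93
body[0] sub  r0, r2, #36 -> r0=0x33
body[1] sub  r3, r4, #53 -> r3=0xbd
body[2] sub  r4, r1, r0 -> r4=0xa9
body[3] add  r1, r4, r2 -> r1=0x00
body[4] sub  r3, r2, r2 -> r3=0x00
epilogue: pop r3=0x71, sp=0x94
prologue pushed ['r3'] at ['0x93']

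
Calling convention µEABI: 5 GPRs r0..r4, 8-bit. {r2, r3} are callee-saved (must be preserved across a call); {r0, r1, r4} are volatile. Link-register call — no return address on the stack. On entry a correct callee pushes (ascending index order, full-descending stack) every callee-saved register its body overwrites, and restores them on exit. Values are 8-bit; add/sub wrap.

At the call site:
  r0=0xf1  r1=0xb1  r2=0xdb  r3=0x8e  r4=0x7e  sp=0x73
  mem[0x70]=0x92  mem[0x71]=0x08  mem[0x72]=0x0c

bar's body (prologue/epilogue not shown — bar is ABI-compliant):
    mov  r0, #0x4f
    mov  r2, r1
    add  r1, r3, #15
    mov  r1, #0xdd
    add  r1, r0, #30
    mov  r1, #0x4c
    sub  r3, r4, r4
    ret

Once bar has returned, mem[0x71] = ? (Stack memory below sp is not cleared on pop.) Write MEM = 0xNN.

MEM = 0x8e

prologue: push r2 → mem[0x72]=0xdb, sp=0x72
prologue: push r3 → mem[0x71]=0x8e, sp=0x71
body[0] mov  r0, #0x4f → r0=0x4f
body[1] mov  r2, r1 → r2=0xb1
body[2] add  r1, r3, #15 → r1=0x9d
body[3] mov  r1, #0xdd → r1=0xdd
body[4] add  r1, r0, #30 → r1=0x6d
body[5] mov  r1, #0x4c → r1=0x4c
body[6] sub  r3, r4, r4 → r3=0x00
epilogue: pop r3=0x8e, sp=0x72
epilogue: pop r2=0xdb, sp=0x73
prologue pushed ['r2', 'r3'] at ['0x72', '0x71']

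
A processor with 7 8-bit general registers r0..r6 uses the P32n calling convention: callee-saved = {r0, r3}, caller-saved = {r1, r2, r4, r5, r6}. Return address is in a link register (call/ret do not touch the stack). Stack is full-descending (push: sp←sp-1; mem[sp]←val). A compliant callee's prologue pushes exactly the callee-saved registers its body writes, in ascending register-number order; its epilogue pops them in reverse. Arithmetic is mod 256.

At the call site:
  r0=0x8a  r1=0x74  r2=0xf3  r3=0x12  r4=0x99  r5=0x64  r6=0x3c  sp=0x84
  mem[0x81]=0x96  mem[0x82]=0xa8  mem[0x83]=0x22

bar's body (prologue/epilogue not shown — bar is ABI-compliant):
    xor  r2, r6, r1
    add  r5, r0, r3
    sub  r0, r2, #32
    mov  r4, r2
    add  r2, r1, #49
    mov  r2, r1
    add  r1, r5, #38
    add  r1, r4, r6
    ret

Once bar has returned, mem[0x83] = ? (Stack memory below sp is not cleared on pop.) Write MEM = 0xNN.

MEM = 0x8a

prologue: push r0 → mem[0x83]=0x8a, sp=0x83
body[0] xor  r2, r6, r1 → r2=0x48
body[1] add  r5, r0, r3 → r5=0x9c
body[2] sub  r0, r2, #32 → r0=0x28
body[3] mov  r4, r2 → r4=0x48
body[4] add  r2, r1, #49 → r2=0xa5
body[5] mov  r2, r1 → r2=0x74
body[6] add  r1, r5, #38 → r1=0xc2
body[7] add  r1, r4, r6 → r1=0x84
epilogue: pop r0=0x8a, sp=0x84
prologue pushed ['r0'] at ['0x83']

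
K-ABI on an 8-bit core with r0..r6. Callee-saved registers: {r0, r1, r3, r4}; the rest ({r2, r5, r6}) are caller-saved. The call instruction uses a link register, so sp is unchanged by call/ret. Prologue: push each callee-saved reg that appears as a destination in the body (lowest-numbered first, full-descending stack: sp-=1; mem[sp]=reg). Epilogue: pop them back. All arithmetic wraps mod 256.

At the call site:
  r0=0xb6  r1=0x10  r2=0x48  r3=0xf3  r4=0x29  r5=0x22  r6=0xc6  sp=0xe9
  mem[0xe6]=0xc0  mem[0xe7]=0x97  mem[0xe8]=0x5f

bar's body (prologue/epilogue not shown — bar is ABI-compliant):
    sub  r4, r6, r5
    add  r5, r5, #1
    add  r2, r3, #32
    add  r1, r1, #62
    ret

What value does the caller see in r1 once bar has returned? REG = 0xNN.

REG = 0x10

prologue: push r1 -> mem[0xe8]=0x10, sp=0xe8
prologue: push r4 -> mem[0xe7]=0x29, sp=0xe7
body[0] sub  r4, r6, r5 -> r4=0xa4
body[1] add  r5, r5, #1 -> r5=0x23
body[2] add  r2, r3, #32 -> r2=0x13
body[3] add  r1, r1, #62 -> r1=0x4e
epilogue: pop r4=0x29, sp=0xe8
epilogue: pop r1=0x10, sp=0xe9
r1 is callee-saved -> restored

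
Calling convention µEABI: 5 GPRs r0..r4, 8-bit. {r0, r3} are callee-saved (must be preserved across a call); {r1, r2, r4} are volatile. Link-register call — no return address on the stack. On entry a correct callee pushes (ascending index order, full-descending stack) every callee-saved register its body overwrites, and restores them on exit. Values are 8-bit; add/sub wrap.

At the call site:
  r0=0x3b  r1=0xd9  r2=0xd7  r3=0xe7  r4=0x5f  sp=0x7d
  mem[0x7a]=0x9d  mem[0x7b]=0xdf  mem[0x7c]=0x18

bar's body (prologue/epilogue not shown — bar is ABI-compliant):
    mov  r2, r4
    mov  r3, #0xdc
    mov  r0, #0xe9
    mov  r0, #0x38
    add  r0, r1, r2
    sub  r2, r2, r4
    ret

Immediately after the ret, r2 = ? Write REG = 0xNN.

prologue: push r0 -> mem[0x7c]=0x3b, sp=0x7c
prologue: push r3 -> mem[0x7b]=0xe7, sp=0x7b
body[0] mov  r2, r4 -> r2=0x5f
body[1] mov  r3, #0xdc -> r3=0xdc
body[2] mov  r0, #0xe9 -> r0=0xe9
body[3] mov  r0, #0x38 -> r0=0x38
body[4] add  r0, r1, r2 -> r0=0x38
body[5] sub  r2, r2, r4 -> r2=0x00
epilogue: pop r3=0xe7, sp=0x7c
epilogue: pop r0=0x3b, sp=0x7d
r2 is caller-saved -> body value

REG = 0x00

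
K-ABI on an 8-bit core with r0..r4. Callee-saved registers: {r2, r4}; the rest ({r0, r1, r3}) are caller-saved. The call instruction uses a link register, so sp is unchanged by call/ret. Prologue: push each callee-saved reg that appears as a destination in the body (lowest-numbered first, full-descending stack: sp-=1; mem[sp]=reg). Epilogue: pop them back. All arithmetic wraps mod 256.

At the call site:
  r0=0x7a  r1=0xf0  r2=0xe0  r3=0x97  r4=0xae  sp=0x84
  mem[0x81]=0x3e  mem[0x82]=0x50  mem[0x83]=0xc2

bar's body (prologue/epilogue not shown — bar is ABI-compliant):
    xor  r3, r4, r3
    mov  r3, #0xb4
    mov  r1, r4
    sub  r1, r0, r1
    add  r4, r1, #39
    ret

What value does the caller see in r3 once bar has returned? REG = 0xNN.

prologue: push r4 → mem[0x83]=0xae, sp=0x83
body[0] xor  r3, r4, r3 → r3=0x39
body[1] mov  r3, #0xb4 → r3=0xb4
body[2] mov  r1, r4 → r1=0xae
body[3] sub  r1, r0, r1 → r1=0xcc
body[4] add  r4, r1, #39 → r4=0xf3
epilogue: pop r4=0xae, sp=0x84
r3 is caller-saved → body value

REG = 0xb4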